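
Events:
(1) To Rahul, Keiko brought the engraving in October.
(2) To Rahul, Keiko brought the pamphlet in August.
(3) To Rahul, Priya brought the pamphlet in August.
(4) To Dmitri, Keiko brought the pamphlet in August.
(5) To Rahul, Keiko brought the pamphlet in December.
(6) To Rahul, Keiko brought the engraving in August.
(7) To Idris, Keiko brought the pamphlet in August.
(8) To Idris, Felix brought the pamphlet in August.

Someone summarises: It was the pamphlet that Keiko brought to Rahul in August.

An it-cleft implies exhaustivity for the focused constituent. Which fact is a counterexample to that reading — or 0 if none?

Focus of the cleft: "the pamphlet" (the thing). Presupposed background: same agent, recipient, setting (Keiko / Rahul / in August).
The exhaustive reading says no other thing fits that background.
Fact (6) shares the background but with thing = the engraving; exhaustivity is violated.

6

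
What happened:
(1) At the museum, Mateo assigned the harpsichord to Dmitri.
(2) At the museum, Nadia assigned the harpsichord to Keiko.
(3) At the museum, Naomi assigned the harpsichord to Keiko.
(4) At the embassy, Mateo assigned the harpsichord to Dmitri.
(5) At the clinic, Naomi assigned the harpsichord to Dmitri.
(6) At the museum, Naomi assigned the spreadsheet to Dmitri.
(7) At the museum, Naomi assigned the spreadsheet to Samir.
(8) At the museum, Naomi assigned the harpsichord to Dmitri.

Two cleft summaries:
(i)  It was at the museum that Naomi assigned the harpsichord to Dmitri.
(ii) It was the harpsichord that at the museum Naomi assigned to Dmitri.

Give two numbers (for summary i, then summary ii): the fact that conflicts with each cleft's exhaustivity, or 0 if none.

5, 6

(i): focus "at the museum". Looking for agent = Naomi, thing = the harpsichord, recipient = Dmitri with some other setting — fact (5) has at the clinic there. Refuted.
(ii): focus "the harpsichord". Looking for agent = Naomi, recipient = Dmitri, setting = at the museum with some other thing — fact (6) has the spreadsheet there. Refuted.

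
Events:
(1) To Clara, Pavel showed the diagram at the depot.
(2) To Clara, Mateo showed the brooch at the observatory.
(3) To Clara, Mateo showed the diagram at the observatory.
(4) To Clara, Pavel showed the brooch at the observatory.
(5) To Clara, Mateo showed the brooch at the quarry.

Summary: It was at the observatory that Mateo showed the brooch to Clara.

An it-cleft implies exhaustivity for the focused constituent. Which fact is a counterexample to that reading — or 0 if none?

5

Focus of the cleft: "at the observatory" (the setting). Presupposed background: Mateo as agent and the brooch as thing and Clara as recipient.
Exhaustivity: at the observatory is the only setting satisfying that background.
But fact (5) also has Mateo as agent and the brooch as thing and Clara as recipient, with setting = at the quarry — so the exhaustive reading fails.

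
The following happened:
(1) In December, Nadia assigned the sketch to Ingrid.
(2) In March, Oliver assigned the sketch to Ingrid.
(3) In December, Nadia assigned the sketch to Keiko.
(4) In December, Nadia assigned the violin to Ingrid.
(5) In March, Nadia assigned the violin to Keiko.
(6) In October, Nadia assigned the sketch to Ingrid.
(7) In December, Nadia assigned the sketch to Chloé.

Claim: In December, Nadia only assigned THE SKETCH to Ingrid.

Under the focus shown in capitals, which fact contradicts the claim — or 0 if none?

The capitals mark "the sketch" as focus. So "only" rules out other things, with the rest (Nadia as agent and Ingrid as recipient and in December as setting) as background.
Fact (4) matches on Nadia as agent and Ingrid as recipient and in December as setting, but has thing = the violin instead. That refutes the claim.

4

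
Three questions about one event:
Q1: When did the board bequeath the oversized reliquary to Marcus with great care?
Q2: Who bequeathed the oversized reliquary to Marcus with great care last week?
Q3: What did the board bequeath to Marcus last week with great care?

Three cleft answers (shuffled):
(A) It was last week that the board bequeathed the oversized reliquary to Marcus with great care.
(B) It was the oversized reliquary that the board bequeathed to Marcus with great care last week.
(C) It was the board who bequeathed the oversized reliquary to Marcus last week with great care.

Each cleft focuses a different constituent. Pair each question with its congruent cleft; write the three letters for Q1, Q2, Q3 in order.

Q1 asks about the time; cleft (A) focuses "last week", which is the time — so Q1 → A.
Q2 asks about the subject (agent); cleft (C) focuses "the board", which is the subject (agent) — so Q2 → C.
Q3 asks about the direct object; cleft (B) focuses "the oversized reliquary", which is the direct object — so Q3 → B.
Mapping: Q1→A, Q2→C, Q3→B.

ACB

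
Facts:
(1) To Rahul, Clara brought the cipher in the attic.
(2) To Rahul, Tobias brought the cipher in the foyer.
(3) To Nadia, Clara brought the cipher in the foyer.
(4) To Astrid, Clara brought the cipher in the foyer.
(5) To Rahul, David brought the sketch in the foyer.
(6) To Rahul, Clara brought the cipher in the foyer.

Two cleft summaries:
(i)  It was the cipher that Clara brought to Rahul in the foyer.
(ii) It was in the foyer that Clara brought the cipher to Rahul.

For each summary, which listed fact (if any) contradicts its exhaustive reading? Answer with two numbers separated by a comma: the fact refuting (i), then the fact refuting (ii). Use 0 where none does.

0, 1

Summary (i) focuses "the cipher" (the thing); background same agent, recipient, setting (Clara / Rahul / in the foyer). No fact matches that background with a different thing, so 0.
Summary (ii) focuses "in the foyer" (the setting); background same agent, thing, recipient (Clara / the cipher / Rahul). Fact (1) matches that background with setting = in the attic — refutes (ii).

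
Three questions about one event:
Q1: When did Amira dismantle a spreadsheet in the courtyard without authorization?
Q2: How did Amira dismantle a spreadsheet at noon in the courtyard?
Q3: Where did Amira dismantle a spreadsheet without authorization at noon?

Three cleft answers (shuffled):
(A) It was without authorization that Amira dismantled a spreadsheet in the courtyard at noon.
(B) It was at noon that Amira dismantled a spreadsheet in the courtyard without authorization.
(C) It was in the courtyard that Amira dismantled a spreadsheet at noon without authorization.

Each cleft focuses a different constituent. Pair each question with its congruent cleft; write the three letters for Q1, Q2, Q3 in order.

BAC

Q1 asks about the time; cleft (B) focuses "at noon", which is the time — so Q1 → B.
Q2 asks about the manner; cleft (A) focuses "without authorization", which is the manner — so Q2 → A.
Q3 asks about the location; cleft (C) focuses "in the courtyard", which is the location — so Q3 → C.
Mapping: Q1→B, Q2→A, Q3→C.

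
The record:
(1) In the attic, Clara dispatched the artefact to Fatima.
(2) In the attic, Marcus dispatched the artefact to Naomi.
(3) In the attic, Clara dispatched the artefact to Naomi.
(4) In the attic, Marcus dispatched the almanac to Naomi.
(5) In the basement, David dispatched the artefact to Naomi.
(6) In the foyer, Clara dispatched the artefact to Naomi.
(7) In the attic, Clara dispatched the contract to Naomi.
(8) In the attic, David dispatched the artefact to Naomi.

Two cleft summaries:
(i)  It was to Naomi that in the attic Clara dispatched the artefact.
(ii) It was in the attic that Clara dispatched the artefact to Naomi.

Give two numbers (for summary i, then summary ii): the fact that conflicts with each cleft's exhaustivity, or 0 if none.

Summary (i) focuses "Naomi" (the recipient); background Clara as agent and the artefact as thing and in the attic as setting. Fact (1) matches that background with recipient = Fatima — refutes (i).
Summary (ii) focuses "in the attic" (the setting); background Clara as agent and the artefact as thing and Naomi as recipient. Fact (6) matches that background with setting = in the foyer — refutes (ii).

1, 6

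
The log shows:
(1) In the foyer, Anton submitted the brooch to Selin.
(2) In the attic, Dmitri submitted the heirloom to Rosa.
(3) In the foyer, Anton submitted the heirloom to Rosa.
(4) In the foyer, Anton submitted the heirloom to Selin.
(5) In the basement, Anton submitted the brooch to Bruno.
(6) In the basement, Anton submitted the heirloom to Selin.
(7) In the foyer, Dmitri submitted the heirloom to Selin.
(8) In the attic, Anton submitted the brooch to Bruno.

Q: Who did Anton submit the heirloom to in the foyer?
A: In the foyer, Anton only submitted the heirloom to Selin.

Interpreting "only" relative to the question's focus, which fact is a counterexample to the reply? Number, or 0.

Answering "Who did ... to ...?" puts focus on the recipient — here, "Selin".
So "only" ranges over recipients; the rest (Anton as agent and the heirloom as thing and in the foyer as setting) is presupposed.
Fact (3) keeps Anton as agent and the heirloom as thing and in the foyer as setting but has recipient = Rosa; that refutes the reply.
(Fact (1) would refute a reading with focus on the thing — but that is not what the question asks.)

3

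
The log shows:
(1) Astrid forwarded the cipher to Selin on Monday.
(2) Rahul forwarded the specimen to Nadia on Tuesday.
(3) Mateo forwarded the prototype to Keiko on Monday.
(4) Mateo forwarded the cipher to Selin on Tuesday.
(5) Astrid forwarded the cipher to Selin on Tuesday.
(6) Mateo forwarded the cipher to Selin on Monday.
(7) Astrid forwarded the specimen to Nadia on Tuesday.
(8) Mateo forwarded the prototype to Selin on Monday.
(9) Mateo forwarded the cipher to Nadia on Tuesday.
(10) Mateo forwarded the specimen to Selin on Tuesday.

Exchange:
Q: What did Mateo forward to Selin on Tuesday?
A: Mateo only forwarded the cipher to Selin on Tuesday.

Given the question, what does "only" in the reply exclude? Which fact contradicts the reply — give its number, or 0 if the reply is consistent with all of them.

The question "What did ...?" targets the thing, so in the reply the focus falls on "the cipher".
So "only" ranges over things; the rest (agent = Mateo, recipient = Selin, setting = on Tuesday) is presupposed.
Fact (10) shares the background with a different thing (the specimen) — counterexample.
(Fact (9) would refute a reading with focus on the recipient — but that is not what the question asks.)

10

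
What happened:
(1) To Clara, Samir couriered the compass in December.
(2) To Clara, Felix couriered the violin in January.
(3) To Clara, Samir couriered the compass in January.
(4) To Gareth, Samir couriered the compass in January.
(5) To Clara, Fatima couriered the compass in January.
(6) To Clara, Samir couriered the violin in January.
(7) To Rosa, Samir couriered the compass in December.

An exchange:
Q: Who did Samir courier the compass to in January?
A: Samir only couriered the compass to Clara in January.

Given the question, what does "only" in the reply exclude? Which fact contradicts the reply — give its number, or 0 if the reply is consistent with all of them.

Answering "Who did ... to ...?" puts focus on the recipient — here, "Clara".
So "only" ranges over recipients; the rest (Samir as agent and the compass as thing and in January as setting) is presupposed.
Fact (4) shares the background with a different recipient (Gareth) — counterexample.
(Fact (6) would refute a reading with focus on the thing — but that is not what the question asks.)

4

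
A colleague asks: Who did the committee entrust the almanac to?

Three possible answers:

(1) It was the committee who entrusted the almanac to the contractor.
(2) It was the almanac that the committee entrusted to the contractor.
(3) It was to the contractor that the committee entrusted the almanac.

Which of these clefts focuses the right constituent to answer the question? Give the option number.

The question word "who" targets the recipient.
Option (1) clefts "the committee" — the subject (agent), not what was asked.
Option (2) clefts "the almanac" — the direct object, not what was asked.
Option (3) clefts "to the contractor" — that matches what the question asks about.
So the congruent reply is (3).

3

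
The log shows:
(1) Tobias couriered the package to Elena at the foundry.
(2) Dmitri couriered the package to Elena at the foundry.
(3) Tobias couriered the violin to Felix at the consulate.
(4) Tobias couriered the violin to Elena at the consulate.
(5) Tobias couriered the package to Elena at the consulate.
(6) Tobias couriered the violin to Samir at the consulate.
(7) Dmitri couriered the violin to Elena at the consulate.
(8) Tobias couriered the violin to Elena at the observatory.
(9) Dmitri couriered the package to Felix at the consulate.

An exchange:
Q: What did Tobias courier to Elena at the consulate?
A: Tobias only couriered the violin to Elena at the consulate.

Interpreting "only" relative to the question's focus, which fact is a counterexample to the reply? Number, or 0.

5

The question "What did ...?" targets the thing, so in the reply the focus falls on "the violin".
"Only" then excludes alternative things while the background — Tobias as agent and Elena as recipient and at the consulate as setting — is held fixed.
Fact (5) keeps Tobias as agent and Elena as recipient and at the consulate as setting but has thing = the package; that refutes the reply.
(Fact (3) would refute a reading with focus on the recipient — but that is not what the question asks.)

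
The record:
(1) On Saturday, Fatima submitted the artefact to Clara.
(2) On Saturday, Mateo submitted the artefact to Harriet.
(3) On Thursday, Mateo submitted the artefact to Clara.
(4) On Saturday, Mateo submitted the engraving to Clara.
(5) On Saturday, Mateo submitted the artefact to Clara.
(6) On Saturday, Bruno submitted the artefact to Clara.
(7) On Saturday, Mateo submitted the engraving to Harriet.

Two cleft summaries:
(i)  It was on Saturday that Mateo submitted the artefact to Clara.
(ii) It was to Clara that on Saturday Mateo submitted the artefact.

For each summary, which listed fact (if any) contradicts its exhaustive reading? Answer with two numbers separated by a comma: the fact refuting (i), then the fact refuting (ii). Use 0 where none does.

3, 2

(i): focus "on Saturday". Looking for agent = Mateo, thing = the artefact, recipient = Clara with some other setting — fact (3) has on Thursday there. Refuted.
(ii): focus "Clara". Looking for agent = Mateo, thing = the artefact, setting = on Saturday with some other recipient — fact (2) has Harriet there. Refuted.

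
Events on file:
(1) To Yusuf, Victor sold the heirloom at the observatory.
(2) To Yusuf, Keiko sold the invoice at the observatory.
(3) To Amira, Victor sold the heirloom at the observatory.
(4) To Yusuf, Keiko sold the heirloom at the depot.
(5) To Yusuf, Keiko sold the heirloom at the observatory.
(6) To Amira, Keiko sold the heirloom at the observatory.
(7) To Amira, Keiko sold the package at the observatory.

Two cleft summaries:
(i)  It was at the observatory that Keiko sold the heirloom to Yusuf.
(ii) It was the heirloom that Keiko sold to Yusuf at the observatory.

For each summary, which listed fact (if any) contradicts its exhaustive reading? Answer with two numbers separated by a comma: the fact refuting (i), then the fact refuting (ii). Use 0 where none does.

4, 2

Summary (i) focuses "at the observatory" (the setting); background Keiko as agent and the heirloom as thing and Yusuf as recipient. Fact (4) matches that background with setting = at the depot — refutes (i).
Summary (ii) focuses "the heirloom" (the thing); background Keiko as agent and Yusuf as recipient and at the observatory as setting. Fact (2) matches that background with thing = the invoice — refutes (ii).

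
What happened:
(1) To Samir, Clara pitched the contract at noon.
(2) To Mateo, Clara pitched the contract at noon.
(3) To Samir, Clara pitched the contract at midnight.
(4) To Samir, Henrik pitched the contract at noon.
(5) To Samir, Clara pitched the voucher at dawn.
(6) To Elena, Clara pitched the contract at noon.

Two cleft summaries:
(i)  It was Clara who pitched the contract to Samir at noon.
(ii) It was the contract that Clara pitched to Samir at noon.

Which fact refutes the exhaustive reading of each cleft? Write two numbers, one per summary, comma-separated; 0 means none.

Summary (i) focuses "Clara" (the agent); background thing = the contract, recipient = Samir, setting = at noon. Fact (4) matches that background with agent = Henrik — refutes (i).
Summary (ii) focuses "the contract" (the thing); background agent = Clara, recipient = Samir, setting = at noon. No fact matches that background with a different thing, so 0.

4, 0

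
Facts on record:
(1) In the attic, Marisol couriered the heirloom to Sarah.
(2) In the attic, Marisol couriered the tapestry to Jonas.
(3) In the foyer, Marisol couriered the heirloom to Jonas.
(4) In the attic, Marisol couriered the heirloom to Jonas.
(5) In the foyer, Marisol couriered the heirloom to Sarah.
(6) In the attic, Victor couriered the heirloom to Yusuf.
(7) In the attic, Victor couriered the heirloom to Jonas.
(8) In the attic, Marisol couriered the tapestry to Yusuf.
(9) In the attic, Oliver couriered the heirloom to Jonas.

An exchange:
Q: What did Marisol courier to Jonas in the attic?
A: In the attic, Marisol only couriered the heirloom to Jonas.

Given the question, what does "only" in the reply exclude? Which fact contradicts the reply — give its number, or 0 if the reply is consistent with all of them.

The question "What did ...?" targets the thing, so in the reply the focus falls on "the heirloom".
So "only" ranges over things; the rest (same agent, recipient, setting (Marisol / Jonas / in the attic)) is presupposed.
Fact (2) shares the background with a different thing (the tapestry) — counterexample.
(Fact (3) would refute a reading with focus on the setting — but that is not what the question asks.)

2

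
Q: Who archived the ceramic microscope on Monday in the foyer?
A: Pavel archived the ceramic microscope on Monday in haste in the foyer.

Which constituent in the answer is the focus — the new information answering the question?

The wh-word "who" asks about the subject (agent).
In the answer, "the ceramic microscope", "on Monday" and "in the foyer" are given — repeated from the question.
"in haste" is also new, but it specifies the manner, which is not what the question asks about — so it is not the focus.
The constituent filling the subject (agent) gap is "Pavel"; that is the focus.

Pavel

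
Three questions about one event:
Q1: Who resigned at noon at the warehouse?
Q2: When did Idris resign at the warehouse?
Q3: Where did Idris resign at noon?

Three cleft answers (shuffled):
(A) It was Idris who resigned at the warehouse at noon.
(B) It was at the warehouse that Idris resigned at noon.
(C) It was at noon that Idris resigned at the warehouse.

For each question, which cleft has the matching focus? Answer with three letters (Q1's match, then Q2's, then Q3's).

Q1 asks about the subject (agent); cleft (A) focuses "Idris", which is the subject (agent) — so Q1 → A.
Q2 asks about the time; cleft (C) focuses "at noon", which is the time — so Q2 → C.
Q3 asks about the location; cleft (B) focuses "at the warehouse", which is the location — so Q3 → B.
Mapping: Q1→A, Q2→C, Q3→B.

ACB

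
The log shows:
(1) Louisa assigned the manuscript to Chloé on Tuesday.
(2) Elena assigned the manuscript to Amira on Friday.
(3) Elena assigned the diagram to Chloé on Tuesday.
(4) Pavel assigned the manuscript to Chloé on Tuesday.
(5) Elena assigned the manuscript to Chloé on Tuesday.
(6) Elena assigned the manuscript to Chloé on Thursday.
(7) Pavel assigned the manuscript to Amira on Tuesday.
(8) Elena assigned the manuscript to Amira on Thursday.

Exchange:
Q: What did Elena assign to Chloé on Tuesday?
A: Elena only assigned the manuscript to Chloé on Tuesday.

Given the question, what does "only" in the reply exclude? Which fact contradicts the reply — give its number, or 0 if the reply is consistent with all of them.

Answering "What did ...?" puts focus on the thing — here, "the manuscript".
"Only" then excludes alternative things while the background — agent = Elena, recipient = Chloé, setting = on Tuesday — is held fixed.
Fact (3) shares the background with a different thing (the diagram) — counterexample.
(Fact (6) would refute a reading with focus on the setting — but that is not what the question asks.)

3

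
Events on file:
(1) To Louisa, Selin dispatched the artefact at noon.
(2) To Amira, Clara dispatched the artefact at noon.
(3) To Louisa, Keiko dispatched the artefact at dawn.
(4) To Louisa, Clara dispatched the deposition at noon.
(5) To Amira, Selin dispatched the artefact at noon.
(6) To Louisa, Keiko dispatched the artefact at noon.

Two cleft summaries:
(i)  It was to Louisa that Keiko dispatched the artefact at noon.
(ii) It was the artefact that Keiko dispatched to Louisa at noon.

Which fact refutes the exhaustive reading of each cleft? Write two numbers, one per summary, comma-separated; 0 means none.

0, 0

Summary (i) focuses "Louisa" (the recipient); background same agent, thing, setting (Keiko / the artefact / at noon). No fact matches that background with a different recipient, so 0.
Summary (ii) focuses "the artefact" (the thing); background same agent, recipient, setting (Keiko / Louisa / at noon). No fact matches that background with a different thing, so 0.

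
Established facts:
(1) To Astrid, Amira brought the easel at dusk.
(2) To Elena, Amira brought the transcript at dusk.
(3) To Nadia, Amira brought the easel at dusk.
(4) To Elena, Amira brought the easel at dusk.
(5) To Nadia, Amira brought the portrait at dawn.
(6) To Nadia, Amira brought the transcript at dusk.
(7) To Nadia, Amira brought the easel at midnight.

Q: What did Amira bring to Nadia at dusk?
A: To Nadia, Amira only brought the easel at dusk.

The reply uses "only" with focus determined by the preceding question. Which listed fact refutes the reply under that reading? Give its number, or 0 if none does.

Answering "What did ...?" puts focus on the thing — here, "the easel".
So "only" ranges over things; the rest (agent = Amira, recipient = Nadia, setting = at dusk) is presupposed.
Fact (6) shares the background with a different thing (the transcript) — counterexample.
(Fact (1) would refute a reading with focus on the recipient — but that is not what the question asks.)

6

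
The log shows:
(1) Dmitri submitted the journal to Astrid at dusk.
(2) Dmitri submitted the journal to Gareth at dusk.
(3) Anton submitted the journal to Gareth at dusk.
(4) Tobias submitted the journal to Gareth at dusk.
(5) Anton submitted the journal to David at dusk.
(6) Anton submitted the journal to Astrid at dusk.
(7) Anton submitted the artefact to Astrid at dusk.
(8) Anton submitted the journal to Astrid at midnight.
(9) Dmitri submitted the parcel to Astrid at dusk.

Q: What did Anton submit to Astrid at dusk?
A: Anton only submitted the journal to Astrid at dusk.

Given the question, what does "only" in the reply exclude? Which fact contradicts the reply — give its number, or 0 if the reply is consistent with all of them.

The question "What did ...?" targets the thing, so in the reply the focus falls on "the journal".
"Only" then excludes alternative things while the background — agent = Anton, recipient = Astrid, setting = at dusk — is held fixed.
Fact (7) keeps agent = Anton, recipient = Astrid, setting = at dusk but has thing = the artefact; that refutes the reply.
(Fact (8) would refute a reading with focus on the setting — but that is not what the question asks.)

7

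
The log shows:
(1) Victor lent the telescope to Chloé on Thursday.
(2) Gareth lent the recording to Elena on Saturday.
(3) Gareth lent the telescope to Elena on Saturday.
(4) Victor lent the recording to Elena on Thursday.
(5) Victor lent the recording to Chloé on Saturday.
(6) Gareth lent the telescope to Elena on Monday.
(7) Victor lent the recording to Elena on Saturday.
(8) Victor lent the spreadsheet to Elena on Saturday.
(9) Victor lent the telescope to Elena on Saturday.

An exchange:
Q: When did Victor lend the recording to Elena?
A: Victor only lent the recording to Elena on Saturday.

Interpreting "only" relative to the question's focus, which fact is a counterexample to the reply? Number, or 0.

4

Answering "When did ...?" puts focus on the setting — here, "on Saturday".
"Only" then excludes alternative settings while the background — same agent, thing, recipient (Victor / the recording / Elena) — is held fixed.
Fact (4) shares the background with a different setting (on Thursday) — counterexample.
(Fact (5) would refute a reading with focus on the recipient — but that is not what the question asks.)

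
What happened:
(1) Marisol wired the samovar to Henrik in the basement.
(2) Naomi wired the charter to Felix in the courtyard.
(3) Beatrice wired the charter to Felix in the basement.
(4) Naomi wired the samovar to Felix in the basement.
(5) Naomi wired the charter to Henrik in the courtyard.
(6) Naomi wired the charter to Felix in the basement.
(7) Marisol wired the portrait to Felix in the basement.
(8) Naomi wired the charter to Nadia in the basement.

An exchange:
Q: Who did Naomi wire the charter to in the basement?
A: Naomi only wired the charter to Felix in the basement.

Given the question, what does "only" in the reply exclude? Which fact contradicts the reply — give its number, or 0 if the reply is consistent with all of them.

The question "Who did ... to ...?" targets the recipient, so in the reply the focus falls on "Felix".
"Only" then excludes alternative recipients while the background — same agent, thing, setting (Naomi / the charter / in the basement) — is held fixed.
Fact (8) shares the background with a different recipient (Nadia) — counterexample.
(Fact (2) would refute a reading with focus on the setting — but that is not what the question asks.)

8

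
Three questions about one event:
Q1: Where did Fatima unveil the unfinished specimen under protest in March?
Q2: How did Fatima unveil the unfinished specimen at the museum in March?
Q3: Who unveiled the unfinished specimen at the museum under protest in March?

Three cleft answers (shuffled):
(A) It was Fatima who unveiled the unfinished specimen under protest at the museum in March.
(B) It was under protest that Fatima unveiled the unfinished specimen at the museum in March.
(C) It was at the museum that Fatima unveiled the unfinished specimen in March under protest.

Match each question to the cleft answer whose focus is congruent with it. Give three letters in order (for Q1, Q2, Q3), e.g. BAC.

CBA

Q1 asks about the location; cleft (C) focuses "at the museum", which is the location — so Q1 → C.
Q2 asks about the manner; cleft (B) focuses "under protest", which is the manner — so Q2 → B.
Q3 asks about the subject (agent); cleft (A) focuses "Fatima", which is the subject (agent) — so Q3 → A.
Mapping: Q1→C, Q2→B, Q3→A.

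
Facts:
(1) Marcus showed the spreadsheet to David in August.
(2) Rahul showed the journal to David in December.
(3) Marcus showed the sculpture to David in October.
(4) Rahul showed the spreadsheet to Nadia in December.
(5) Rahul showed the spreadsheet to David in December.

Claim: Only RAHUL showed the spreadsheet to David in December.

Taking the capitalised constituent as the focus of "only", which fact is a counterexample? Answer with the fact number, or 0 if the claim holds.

0

Focus (in capitals) is "Rahul" — the agent. "Only" excludes alternative agents while holding fixed thing = the spreadsheet, recipient = David, setting = in December.
No fact matches thing = the spreadsheet, recipient = David, setting = in December with a different agent — every other fact differs on at least one backgrounded slot. So no fact refutes it.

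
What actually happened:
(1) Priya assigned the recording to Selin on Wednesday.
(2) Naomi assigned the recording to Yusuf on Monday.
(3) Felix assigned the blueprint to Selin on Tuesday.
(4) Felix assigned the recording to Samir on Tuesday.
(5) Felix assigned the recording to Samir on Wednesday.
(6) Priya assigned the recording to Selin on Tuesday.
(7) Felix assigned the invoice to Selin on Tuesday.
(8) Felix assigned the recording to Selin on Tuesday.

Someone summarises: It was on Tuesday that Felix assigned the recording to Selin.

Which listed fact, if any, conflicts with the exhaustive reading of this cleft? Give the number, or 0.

The cleft puts "on Tuesday" in focus and presupposes the open proposition with same agent, thing, recipient (Felix / the recording / Selin).
Exhaustivity: on Tuesday is the only setting satisfying that background.
Every other fact differs from the presupposition on some backgrounded slot, so none challenges the exhaustivity.

0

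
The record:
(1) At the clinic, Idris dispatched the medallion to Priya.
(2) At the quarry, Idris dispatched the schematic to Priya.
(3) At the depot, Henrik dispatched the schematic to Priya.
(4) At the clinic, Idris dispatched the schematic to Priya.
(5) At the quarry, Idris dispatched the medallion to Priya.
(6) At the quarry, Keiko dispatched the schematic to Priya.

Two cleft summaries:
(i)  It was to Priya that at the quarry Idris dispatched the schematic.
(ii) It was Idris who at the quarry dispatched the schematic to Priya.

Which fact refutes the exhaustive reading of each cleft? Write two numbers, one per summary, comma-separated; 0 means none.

Summary (i) focuses "Priya" (the recipient); background Idris as agent and the schematic as thing and at the quarry as setting. No fact matches that background with a different recipient, so 0.
Summary (ii) focuses "Idris" (the agent); background the schematic as thing and Priya as recipient and at the quarry as setting. Fact (6) matches that background with agent = Keiko — refutes (ii).

0, 6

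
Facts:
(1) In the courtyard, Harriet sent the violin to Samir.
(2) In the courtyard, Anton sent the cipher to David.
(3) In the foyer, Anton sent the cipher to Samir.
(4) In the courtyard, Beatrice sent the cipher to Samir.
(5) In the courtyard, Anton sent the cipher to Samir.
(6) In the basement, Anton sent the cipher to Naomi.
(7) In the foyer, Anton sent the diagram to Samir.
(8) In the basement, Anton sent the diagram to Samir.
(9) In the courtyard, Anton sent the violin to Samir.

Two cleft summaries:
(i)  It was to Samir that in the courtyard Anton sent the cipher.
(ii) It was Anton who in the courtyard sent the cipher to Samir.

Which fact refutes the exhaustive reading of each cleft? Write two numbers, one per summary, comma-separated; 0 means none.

2, 4

Summary (i) focuses "Samir" (the recipient); background agent = Anton, thing = the cipher, setting = in the courtyard. Fact (2) matches that background with recipient = David — refutes (i).
Summary (ii) focuses "Anton" (the agent); background thing = the cipher, recipient = Samir, setting = in the courtyard. Fact (4) matches that background with agent = Beatrice — refutes (ii).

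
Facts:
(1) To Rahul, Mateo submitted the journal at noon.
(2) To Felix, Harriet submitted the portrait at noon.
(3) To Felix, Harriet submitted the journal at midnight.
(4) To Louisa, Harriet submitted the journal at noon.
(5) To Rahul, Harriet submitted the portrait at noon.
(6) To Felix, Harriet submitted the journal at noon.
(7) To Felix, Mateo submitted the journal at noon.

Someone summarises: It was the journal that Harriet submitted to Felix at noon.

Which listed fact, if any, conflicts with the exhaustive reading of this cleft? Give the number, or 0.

2

Focus of the cleft: "the journal" (the thing). Presupposed background: agent = Harriet, recipient = Felix, setting = at noon.
The exhaustive reading says no other thing fits that background.
But fact (2) also has agent = Harriet, recipient = Felix, setting = at noon, with thing = the portrait — so the exhaustive reading fails.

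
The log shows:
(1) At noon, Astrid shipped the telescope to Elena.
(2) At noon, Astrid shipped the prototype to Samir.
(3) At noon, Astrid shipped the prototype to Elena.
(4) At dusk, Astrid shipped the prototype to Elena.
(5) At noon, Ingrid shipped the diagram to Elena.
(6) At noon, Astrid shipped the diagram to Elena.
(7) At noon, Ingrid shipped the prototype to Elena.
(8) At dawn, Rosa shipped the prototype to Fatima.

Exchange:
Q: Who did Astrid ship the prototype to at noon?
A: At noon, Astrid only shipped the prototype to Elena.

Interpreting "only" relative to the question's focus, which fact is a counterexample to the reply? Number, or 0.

2

The question "Who did ... to ...?" targets the recipient, so in the reply the focus falls on "Elena".
So "only" ranges over recipients; the rest (same agent, thing, setting (Astrid / the prototype / at noon)) is presupposed.
Fact (2) shares the background with a different recipient (Samir) — counterexample.
(Fact (1) would refute a reading with focus on the thing — but that is not what the question asks.)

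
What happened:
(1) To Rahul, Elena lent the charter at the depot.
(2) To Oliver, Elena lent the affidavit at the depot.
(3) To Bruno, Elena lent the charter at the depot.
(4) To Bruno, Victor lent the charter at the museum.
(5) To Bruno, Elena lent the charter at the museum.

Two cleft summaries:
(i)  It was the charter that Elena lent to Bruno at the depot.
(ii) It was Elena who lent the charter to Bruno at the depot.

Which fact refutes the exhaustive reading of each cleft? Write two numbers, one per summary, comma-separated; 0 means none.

0, 0

(i): focus "the charter". No fact shares Elena as agent and Bruno as recipient and at the depot as setting with a different thing. 0.
(ii): focus "Elena". No fact shares the charter as thing and Bruno as recipient and at the depot as setting with a different agent. 0.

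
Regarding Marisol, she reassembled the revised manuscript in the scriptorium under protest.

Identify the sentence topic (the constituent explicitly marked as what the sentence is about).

Marisol

The construction explicitly marks "Marisol" as what the sentence is about — the topic.
The remainder of the clause is the comment (what is said about the topic).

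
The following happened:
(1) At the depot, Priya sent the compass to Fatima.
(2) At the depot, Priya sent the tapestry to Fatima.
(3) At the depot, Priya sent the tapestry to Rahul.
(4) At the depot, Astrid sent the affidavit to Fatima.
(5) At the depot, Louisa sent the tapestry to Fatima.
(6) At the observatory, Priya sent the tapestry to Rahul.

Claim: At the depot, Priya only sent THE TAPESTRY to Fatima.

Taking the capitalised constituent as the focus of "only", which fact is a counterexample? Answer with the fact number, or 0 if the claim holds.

1

The capitals mark "the tapestry" as focus. So "only" rules out other things, with the rest (Priya as agent and Fatima as recipient and at the depot as setting) as background.
Fact (1) shares the background but differs in thing (the compass) — a counterexample.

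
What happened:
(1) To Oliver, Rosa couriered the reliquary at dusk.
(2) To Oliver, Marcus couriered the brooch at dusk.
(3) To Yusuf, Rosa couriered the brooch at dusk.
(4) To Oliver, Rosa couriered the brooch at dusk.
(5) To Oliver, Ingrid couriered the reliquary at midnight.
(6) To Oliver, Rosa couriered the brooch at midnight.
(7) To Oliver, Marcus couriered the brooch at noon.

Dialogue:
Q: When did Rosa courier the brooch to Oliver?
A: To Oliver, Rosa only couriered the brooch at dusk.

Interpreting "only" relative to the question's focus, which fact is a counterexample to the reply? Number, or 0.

The question "When did ...?" targets the setting, so in the reply the focus falls on "at dusk".
So "only" ranges over settings; the rest (same agent, thing, recipient (Rosa / the brooch / Oliver)) is presupposed.
Fact (6) keeps same agent, thing, recipient (Rosa / the brooch / Oliver) but has setting = at midnight; that refutes the reply.
(Fact (3) would refute a reading with focus on the recipient — but that is not what the question asks.)

6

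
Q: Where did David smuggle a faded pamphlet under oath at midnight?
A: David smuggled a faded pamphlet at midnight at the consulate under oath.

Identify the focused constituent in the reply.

at the consulate

The wh-word "where" asks about the location.
In the answer, "David", "a faded pamphlet", "under oath" and "at midnight" are given — repeated from the question.
The constituent filling the location gap is "at the consulate"; that is the focus and would carry nuclear stress.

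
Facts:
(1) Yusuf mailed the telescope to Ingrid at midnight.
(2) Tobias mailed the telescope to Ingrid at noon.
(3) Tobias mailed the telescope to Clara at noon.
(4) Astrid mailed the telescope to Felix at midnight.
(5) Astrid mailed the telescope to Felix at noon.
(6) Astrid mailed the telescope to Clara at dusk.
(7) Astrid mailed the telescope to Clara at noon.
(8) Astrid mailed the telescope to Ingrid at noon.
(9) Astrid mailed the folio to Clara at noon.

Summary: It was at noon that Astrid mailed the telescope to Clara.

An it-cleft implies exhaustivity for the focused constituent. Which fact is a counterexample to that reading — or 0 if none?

6

The cleft puts "at noon" in focus and presupposes the open proposition with same agent, thing, recipient (Astrid / the telescope / Clara).
The exhaustive reading says no other setting fits that background.
But fact (6) also has same agent, thing, recipient (Astrid / the telescope / Clara), with setting = at dusk — so the exhaustive reading fails.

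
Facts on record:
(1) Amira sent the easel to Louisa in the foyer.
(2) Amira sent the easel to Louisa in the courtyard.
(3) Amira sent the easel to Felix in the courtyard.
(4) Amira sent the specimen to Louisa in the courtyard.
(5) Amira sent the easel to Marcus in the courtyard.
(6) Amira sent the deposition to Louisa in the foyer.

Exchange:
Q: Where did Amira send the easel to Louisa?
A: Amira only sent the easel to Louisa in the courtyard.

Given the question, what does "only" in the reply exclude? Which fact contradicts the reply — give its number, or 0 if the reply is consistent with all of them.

Answering "Where did ...?" puts focus on the setting — here, "in the courtyard".
So "only" ranges over settings; the rest (agent = Amira, thing = the easel, recipient = Louisa) is presupposed.
Fact (1) shares the background with a different setting (in the foyer) — counterexample.
(Fact (3) would refute a reading with focus on the recipient — but that is not what the question asks.)

1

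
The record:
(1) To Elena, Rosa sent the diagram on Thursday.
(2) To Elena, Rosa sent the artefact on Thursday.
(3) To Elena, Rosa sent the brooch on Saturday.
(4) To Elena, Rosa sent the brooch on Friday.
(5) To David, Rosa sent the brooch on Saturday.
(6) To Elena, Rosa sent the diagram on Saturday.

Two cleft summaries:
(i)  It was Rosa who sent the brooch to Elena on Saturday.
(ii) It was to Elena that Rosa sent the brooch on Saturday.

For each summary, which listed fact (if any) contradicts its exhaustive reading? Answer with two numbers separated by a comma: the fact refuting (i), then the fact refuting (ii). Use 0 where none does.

0, 5

(i): focus "Rosa". No fact shares thing = the brooch, recipient = Elena, setting = on Saturday with a different agent. 0.
(ii): focus "Elena". Looking for agent = Rosa, thing = the brooch, setting = on Saturday with some other recipient — fact (5) has David there. Refuted.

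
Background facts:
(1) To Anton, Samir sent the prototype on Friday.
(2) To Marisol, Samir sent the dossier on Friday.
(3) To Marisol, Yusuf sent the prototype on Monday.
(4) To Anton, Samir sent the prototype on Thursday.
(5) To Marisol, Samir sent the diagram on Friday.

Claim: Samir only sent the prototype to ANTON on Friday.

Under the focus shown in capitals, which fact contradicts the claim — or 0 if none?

0

The capitals mark "Anton" as focus. So "only" rules out other recipients, with the rest (agent = Samir, thing = the prototype, setting = on Friday) as background.
No fact matches agent = Samir, thing = the prototype, setting = on Friday with a different recipient — every other fact differs on at least one backgrounded slot. So no fact refutes it.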